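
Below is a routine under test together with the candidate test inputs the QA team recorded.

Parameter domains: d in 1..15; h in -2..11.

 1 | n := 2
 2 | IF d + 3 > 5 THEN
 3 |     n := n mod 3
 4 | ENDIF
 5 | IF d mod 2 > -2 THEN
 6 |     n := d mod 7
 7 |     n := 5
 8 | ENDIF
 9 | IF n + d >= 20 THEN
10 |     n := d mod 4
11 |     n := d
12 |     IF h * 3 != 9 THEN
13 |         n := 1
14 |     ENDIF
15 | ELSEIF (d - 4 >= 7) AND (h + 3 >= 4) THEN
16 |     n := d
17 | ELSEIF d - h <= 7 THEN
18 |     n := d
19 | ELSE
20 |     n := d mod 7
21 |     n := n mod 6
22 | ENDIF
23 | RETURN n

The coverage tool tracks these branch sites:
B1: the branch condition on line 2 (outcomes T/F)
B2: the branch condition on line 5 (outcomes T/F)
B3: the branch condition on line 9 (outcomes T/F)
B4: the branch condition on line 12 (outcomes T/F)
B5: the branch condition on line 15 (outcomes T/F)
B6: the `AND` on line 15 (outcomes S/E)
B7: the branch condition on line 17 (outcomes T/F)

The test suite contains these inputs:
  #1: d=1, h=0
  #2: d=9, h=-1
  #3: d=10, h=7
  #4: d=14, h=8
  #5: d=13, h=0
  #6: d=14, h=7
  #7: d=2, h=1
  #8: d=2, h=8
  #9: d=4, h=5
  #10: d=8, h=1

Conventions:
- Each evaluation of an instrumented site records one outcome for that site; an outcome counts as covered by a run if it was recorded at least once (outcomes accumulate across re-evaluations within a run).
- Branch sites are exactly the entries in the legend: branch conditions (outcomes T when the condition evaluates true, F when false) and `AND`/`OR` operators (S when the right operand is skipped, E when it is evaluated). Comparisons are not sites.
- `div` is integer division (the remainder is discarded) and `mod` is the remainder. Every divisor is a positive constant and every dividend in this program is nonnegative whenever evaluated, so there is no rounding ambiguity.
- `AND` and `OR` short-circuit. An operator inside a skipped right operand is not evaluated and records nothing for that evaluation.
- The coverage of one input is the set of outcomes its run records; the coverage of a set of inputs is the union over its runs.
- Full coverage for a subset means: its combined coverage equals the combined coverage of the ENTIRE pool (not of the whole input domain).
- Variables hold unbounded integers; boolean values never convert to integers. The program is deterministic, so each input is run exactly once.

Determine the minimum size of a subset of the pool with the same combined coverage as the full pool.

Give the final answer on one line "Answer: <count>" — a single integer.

run #1 (d=1, h=0) runs B1->F, B2->T, B3->F, B6->S, B5->F, B7->T; records B1=F, B2=T, B3=F, B5=F, B6=S, B7=T
run #2 (d=9, h=-1) runs B1->T, B2->T, B3->F, B6->S, B5->F, B7->F; records B1=T, B2=T, B3=F, B5=F, B6=S, B7=F
run #3 (d=10, h=7) runs B1->T, B2->T, B3->F, B6->S, B5->F, B7->T; records B1=T, B2=T, B3=F, B5=F, B6=S, B7=T
run #4 (d=14, h=8) runs B1->T, B2->T, B3->F, B6->E, B5->T; records B1=T, B2=T, B3=F, B5=T, B6=E
run #5 (d=13, h=0) runs B1->T, B2->T, B3->F, B6->E, B5->F, B7->F; records B1=T, B2=T, B3=F, B5=F, B6=E, B7=F
run #6 (d=14, h=7) runs B1->T, B2->T, B3->F, B6->E, B5->T; records B1=T, B2=T, B3=F, B5=T, B6=E
run #7 (d=2, h=1) runs B1->F, B2->T, B3->F, B6->S, B5->F, B7->T; records B1=F, B2=T, B3=F, B5=F, B6=S, B7=T
run #8 (d=2, h=8) runs B1->F, B2->T, B3->F, B6->S, B5->F, B7->T; records B1=F, B2=T, B3=F, B5=F, B6=S, B7=T
run #9 (d=4, h=5) runs B1->T, B2->T, B3->F, B6->S, B5->F, B7->T; records B1=T, B2=T, B3=F, B5=F, B6=S, B7=T
run #10 (d=8, h=1) runs B1->T, B2->T, B3->F, B6->S, B5->F, B7->T; records B1=T, B2=T, B3=F, B5=F, B6=S, B7=T
union over all inputs: B1=T, B1=F, B2=T, B3=F, B5=T, B5=F, B6=S, B6=E, B7=T, B7=F (10 outcomes)
no size-1 subset reaches all 10 outcomes (best union: 6/10)
no size-2 subset reaches all 10 outcomes (best union: 9/10)
inputs {1, 2, 4} (size 3) cover everything; no size-3 subset with a lexicographically smaller index list covers all 10

Answer: 3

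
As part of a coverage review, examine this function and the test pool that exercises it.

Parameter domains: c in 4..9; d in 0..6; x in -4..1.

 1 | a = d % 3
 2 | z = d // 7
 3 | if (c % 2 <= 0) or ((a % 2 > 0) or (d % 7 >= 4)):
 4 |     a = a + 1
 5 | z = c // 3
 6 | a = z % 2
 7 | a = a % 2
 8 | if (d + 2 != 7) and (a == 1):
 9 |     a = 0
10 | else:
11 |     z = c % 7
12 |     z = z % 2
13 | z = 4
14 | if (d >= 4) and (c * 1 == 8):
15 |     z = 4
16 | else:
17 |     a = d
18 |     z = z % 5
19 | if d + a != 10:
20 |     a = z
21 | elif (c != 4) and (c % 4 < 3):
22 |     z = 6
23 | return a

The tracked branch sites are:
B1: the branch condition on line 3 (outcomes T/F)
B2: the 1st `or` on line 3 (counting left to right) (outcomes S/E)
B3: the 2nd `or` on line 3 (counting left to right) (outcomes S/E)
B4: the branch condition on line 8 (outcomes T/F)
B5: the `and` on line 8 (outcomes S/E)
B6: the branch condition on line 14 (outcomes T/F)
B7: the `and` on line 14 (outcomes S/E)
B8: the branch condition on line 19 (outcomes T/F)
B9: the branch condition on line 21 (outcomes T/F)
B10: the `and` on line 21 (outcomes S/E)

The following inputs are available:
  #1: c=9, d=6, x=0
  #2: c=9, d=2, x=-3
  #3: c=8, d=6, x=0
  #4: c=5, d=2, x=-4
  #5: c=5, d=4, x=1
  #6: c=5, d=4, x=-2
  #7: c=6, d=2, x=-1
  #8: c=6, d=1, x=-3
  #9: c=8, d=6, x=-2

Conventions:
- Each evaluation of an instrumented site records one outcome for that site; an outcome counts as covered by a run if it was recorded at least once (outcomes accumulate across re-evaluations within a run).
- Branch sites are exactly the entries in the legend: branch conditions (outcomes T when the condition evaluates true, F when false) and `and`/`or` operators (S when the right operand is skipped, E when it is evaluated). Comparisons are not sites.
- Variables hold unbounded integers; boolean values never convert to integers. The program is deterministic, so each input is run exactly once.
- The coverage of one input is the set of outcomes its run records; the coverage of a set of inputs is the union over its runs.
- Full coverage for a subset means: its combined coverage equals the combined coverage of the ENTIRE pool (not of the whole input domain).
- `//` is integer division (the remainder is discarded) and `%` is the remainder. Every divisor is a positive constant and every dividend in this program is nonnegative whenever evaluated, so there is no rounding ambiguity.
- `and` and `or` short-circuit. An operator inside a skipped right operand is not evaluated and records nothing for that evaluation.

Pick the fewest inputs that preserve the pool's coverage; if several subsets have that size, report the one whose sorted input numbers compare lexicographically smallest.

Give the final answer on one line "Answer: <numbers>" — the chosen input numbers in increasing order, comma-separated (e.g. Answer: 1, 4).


input #1 (c=9, d=6, x=0): events B2->E, B3->E, B1->T, B5->E, B4->T, B7->E, B6->F, B8->T; covers B1=T, B2=E, B3=E, B4=T, B5=E, B6=F, B7=E, B8=T
input #2 (c=9, d=2, x=-3): events B2->E, B3->E, B1->F, B5->E, B4->T, B7->S, B6->F, B8->T; covers B1=F, B2=E, B3=E, B4=T, B5=E, B6=F, B7=S, B8=T
input #3 (c=8, d=6, x=0): events B2->S, B1->T, B5->E, B4->F, B7->E, B6->T, B8->T; covers B1=T, B2=S, B4=F, B5=E, B6=T, B7=E, B8=T
input #4 (c=5, d=2, x=-4): events B2->E, B3->E, B1->F, B5->E, B4->T, B7->S, B6->F, B8->T; covers B1=F, B2=E, B3=E, B4=T, B5=E, B6=F, B7=S, B8=T
input #5 (c=5, d=4, x=1): events B2->E, B3->S, B1->T, B5->E, B4->T, B7->E, B6->F, B8->T; covers B1=T, B2=E, B3=S, B4=T, B5=E, B6=F, B7=E, B8=T
input #6 (c=5, d=4, x=-2): events B2->E, B3->S, B1->T, B5->E, B4->T, B7->E, B6->F, B8->T; covers B1=T, B2=E, B3=S, B4=T, B5=E, B6=F, B7=E, B8=T
input #7 (c=6, d=2, x=-1): events B2->S, B1->T, B5->E, B4->F, B7->S, B6->F, B8->T; covers B1=T, B2=S, B4=F, B5=E, B6=F, B7=S, B8=T
input #8 (c=6, d=1, x=-3): events B2->S, B1->T, B5->E, B4->F, B7->S, B6->F, B8->T; covers B1=T, B2=S, B4=F, B5=E, B6=F, B7=S, B8=T
input #9 (c=8, d=6, x=-2): events B2->S, B1->T, B5->E, B4->F, B7->E, B6->T, B8->T; covers B1=T, B2=S, B4=F, B5=E, B6=T, B7=E, B8=T
the full pool covers 14 outcomes: B1=T, B1=F, B2=S, B2=E, B3=S, B3=E, B4=T, B4=F, B5=E, B6=T, B6=F, B7=S, B7=E, B8=T
every size-1 subset falls short of the 14 outcomes (best: 8/14)
every size-2 subset falls short of the 14 outcomes (best: 13/14)
size 3: inputs {2, 3, 5} cover all 14 outcomes, and no lexicographically smaller subset of this size does
Answer: 2, 3, 5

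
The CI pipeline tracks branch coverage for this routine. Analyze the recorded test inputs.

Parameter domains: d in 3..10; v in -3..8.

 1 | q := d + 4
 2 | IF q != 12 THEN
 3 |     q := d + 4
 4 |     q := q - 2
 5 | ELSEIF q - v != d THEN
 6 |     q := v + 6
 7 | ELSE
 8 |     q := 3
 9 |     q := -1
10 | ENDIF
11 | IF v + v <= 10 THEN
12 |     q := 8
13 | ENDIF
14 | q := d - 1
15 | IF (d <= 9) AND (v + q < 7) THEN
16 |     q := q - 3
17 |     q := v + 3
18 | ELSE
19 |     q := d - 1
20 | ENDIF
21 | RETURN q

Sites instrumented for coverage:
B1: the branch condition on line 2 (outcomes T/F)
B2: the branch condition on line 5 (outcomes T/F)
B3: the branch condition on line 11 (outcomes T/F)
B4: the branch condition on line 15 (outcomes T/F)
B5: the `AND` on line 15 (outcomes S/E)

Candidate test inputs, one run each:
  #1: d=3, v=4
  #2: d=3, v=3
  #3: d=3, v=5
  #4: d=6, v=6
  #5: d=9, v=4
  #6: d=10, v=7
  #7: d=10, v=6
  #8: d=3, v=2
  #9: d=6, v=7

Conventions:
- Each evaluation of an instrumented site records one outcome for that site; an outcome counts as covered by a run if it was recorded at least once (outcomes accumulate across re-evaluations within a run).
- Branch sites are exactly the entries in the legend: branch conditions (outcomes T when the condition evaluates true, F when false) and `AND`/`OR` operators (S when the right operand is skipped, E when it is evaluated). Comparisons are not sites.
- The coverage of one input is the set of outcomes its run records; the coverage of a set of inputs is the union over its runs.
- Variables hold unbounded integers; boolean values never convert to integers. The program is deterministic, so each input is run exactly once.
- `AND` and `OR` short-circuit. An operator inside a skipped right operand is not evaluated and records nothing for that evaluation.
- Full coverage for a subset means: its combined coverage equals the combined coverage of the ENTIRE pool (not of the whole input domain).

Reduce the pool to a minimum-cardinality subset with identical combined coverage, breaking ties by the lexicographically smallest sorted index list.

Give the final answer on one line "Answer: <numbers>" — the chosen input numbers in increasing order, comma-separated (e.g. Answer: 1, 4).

input #1 (d=3, v=4): covers B1=T, B3=T, B4=T, B5=E
input #2 (d=3, v=3): covers B1=T, B3=T, B4=T, B5=E
input #3 (d=3, v=5): covers B1=T, B3=T, B4=F, B5=E
input #4 (d=6, v=6): covers B1=T, B3=F, B4=F, B5=E
input #5 (d=9, v=4): covers B1=T, B3=T, B4=F, B5=E
input #6 (d=10, v=7): covers B1=T, B3=F, B4=F, B5=S
input #7 (d=10, v=6): covers B1=T, B3=F, B4=F, B5=S
input #8 (d=3, v=2): covers B1=T, B3=T, B4=T, B5=E
input #9 (d=6, v=7): covers B1=T, B3=F, B4=F, B5=E
union over all inputs: B1=T, B3=T, B3=F, B4=T, B4=F, B5=S, B5=E (7 outcomes)
every size-1 subset falls short of the 7 outcomes (best: 4/7)
the canonical winner is {1, 6}: size 2, full 7-outcome coverage, earliest index list among size-2 covers

Answer: 1, 6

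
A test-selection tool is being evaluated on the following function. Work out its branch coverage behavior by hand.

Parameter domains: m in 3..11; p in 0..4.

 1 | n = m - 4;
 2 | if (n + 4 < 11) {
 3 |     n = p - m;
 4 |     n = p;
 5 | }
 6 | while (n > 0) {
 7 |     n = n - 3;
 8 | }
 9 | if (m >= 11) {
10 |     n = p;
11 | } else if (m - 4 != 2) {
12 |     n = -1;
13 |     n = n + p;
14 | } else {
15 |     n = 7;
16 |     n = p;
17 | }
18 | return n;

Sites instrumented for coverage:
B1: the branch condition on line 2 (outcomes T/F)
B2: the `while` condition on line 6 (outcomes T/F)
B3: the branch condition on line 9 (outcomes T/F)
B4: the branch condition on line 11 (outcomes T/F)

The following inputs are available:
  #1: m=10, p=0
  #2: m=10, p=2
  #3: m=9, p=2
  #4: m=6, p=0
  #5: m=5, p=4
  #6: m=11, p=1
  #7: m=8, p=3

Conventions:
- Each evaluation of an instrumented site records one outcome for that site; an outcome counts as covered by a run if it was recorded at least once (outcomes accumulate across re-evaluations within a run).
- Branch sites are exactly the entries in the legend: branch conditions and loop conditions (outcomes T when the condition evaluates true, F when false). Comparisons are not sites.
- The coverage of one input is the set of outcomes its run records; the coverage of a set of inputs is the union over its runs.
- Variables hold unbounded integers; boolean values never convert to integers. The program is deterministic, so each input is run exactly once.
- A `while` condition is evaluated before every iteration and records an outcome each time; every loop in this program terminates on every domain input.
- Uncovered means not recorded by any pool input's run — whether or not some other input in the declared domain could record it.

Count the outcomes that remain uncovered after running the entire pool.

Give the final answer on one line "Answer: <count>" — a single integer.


run #1 (m=10, p=0) runs B1->T, B2->F, B3->F, B4->T; records B1=T, B2=F, B3=F, B4=T
run #2 (m=10, p=2) runs B1->T, B2->T, B2->F, B3->F, B4->T; records B1=T, B2=T, B2=F, B3=F, B4=T
run #3 (m=9, p=2) runs B1->T, B2->T, B2->F, B3->F, B4->T; records B1=T, B2=T, B2=F, B3=F, B4=T
run #4 (m=6, p=0) runs B1->T, B2->F, B3->F, B4->F; records B1=T, B2=F, B3=F, B4=F
run #5 (m=5, p=4) runs B1->T, B2->T, B2->T, B2->F, B3->F, B4->T; records B1=T, B2=T, B2=F, B3=F, B4=T
run #6 (m=11, p=1) runs B1->F, B2->T, B2->T, B2->T, B2->F, B3->T; records B1=F, B2=T, B2=F, B3=T
run #7 (m=8, p=3) runs B1->T, B2->T, B2->F, B3->F, B4->T; records B1=T, B2=T, B2=F, B3=F, B4=T
union over the pool: B1=T, B1=F, B2=T, B2=F, B3=T, B3=F, B4=T, B4=F
uncovered (0 of 8): none
Answer: 0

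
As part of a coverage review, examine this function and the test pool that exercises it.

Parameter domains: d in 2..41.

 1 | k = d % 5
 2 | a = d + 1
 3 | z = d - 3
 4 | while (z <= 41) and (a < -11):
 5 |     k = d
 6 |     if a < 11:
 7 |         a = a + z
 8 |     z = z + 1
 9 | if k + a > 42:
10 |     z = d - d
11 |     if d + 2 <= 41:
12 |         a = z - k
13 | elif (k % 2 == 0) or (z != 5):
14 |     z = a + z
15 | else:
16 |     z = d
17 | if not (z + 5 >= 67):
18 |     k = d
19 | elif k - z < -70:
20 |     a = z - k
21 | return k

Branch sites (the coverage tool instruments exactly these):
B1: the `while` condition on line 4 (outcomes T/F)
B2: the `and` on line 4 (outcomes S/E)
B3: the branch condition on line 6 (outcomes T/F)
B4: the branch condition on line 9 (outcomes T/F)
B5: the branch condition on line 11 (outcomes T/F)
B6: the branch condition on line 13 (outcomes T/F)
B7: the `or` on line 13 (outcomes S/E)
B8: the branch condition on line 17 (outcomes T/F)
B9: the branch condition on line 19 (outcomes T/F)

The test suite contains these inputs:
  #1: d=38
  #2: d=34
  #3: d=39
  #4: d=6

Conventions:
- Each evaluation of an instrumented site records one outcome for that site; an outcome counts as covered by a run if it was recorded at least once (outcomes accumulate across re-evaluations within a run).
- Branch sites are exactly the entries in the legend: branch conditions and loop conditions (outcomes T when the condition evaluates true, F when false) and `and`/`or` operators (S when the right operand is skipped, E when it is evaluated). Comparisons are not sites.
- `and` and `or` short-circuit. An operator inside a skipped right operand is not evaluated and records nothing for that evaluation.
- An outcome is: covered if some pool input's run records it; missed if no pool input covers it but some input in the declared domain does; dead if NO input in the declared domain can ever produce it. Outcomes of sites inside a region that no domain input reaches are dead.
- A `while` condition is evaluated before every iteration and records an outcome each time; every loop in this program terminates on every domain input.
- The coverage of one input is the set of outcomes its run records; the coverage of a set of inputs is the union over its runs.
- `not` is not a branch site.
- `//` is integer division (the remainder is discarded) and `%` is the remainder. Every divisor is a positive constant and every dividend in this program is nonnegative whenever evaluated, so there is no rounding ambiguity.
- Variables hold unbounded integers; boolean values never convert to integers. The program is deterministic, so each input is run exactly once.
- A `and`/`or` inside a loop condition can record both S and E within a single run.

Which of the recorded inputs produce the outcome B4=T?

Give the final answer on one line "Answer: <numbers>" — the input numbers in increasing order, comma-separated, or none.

input #1 (d=38): never hits B4=T
input #2 (d=34): never hits B4=T
input #3 (d=39): hits B4=T
input #4 (d=6): never hits B4=T

Answer: 3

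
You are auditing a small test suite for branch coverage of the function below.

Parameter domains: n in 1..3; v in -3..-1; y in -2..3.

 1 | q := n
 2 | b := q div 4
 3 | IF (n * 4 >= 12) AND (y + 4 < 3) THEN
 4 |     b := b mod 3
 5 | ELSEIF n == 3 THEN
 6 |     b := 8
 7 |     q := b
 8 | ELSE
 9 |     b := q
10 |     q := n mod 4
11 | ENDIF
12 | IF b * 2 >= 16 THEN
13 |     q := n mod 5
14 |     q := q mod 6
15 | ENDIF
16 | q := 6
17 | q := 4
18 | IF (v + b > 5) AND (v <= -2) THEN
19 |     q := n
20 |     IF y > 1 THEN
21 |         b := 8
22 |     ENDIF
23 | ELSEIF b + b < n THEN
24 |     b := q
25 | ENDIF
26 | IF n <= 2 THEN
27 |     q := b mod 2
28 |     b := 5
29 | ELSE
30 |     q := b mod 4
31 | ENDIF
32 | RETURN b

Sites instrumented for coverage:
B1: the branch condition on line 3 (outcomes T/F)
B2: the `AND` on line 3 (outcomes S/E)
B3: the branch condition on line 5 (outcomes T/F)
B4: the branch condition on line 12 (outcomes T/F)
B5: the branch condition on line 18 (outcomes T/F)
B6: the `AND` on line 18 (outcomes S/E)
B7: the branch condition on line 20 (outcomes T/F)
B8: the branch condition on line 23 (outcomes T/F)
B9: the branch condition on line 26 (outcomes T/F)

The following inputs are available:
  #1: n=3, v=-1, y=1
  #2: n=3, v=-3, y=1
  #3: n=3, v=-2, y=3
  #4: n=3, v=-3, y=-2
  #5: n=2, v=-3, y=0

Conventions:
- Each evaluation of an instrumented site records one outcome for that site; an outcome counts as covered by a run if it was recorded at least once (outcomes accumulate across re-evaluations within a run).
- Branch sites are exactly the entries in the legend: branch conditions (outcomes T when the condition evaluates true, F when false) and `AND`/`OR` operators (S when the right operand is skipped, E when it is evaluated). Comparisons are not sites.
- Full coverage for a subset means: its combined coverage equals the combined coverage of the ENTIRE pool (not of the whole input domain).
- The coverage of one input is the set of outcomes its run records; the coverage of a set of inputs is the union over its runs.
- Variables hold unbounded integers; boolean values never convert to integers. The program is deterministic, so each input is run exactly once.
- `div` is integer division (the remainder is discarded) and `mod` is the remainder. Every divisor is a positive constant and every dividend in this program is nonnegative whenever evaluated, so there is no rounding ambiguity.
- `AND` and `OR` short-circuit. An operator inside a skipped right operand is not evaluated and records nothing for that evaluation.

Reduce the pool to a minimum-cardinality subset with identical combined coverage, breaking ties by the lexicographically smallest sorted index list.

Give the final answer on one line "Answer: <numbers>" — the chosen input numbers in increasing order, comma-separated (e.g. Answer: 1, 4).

run #1 (n=3, v=-1, y=1) runs B2->E, B1->F, B3->T, B4->T, B6->E, B5->F, B8->F, B9->F; records B1=F, B2=E, B3=T, B4=T, B5=F, B6=E, B8=F, B9=F
run #2 (n=3, v=-3, y=1) runs B2->E, B1->F, B3->T, B4->T, B6->S, B5->F, B8->F, B9->F; records B1=F, B2=E, B3=T, B4=T, B5=F, B6=S, B8=F, B9=F
run #3 (n=3, v=-2, y=3) runs B2->E, B1->F, B3->T, B4->T, B6->E, B5->T, B7->T, B9->F; records B1=F, B2=E, B3=T, B4=T, B5=T, B6=E, B7=T, B9=F
run #4 (n=3, v=-3, y=-2) runs B2->E, B1->T, B4->F, B6->S, B5->F, B8->T, B9->F; records B1=T, B2=E, B4=F, B5=F, B6=S, B8=T, B9=F
run #5 (n=2, v=-3, y=0) runs B2->S, B1->F, B3->F, B4->F, B6->S, B5->F, B8->F, B9->T; records B1=F, B2=S, B3=F, B4=F, B5=F, B6=S, B8=F, B9=T
pool-wide coverage (17 outcomes): B1=T, B1=F, B2=S, B2=E, B3=T, B3=F, B4=T, B4=F, B5=T, B5=F, B6=S, B6=E, B7=T, B8=T, B8=F, B9=T, B9=F
checked all size-1 subsets: none covers 17 outcomes (max 8/17)
checked all size-2 subsets: none covers 17 outcomes (max 15/17)
the canonical winner is {3, 4, 5}: size 3, full 17-outcome coverage, earliest index list among size-3 covers

Answer: 3, 4, 5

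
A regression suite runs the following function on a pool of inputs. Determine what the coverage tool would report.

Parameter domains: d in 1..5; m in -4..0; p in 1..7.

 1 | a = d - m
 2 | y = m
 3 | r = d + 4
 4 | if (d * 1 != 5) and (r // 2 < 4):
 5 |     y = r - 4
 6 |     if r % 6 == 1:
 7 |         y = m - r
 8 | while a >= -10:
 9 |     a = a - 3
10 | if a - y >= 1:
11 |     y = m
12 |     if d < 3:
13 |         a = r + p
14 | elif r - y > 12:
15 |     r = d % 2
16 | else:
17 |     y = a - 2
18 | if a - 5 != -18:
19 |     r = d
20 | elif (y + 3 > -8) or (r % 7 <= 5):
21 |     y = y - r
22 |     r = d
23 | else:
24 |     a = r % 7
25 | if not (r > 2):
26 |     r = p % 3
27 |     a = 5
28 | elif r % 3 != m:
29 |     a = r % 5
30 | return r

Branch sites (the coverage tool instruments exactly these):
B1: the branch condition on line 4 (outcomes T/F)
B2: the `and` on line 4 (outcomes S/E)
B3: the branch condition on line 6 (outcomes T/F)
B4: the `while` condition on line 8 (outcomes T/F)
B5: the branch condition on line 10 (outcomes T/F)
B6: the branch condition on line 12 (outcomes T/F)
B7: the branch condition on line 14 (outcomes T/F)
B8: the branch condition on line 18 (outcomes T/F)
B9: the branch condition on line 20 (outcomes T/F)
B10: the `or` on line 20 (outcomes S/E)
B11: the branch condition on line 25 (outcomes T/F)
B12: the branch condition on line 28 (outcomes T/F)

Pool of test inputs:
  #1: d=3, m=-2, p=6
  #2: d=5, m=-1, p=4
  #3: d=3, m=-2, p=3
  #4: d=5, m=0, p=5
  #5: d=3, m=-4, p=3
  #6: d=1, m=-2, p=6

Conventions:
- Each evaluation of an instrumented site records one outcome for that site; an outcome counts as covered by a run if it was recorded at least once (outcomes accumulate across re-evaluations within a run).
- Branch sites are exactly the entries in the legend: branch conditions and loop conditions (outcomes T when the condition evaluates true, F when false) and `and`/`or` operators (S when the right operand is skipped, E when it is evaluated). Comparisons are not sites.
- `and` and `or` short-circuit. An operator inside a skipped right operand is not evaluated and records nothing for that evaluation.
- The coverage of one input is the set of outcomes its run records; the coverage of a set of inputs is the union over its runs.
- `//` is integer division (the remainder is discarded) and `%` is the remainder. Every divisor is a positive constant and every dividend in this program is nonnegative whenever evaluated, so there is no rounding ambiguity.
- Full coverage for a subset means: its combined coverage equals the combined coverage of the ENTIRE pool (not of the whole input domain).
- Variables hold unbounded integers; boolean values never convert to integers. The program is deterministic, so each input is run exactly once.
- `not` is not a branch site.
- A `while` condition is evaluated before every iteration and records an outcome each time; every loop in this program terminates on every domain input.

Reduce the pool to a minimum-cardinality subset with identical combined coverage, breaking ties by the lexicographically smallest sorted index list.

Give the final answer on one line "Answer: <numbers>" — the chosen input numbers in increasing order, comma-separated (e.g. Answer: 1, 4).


run #1 (d=3, m=-2, p=6) runs B2->E, B1->T, B3->T, B4->T, B4->T, B4->T, B4->T, B4->T, B4->T, B4->F, B5->F, B7->T, B8->F, B10->S, ...; records B1=T, B2=E, B3=T, B4=T, B4=F, B5=F, B7=T, B8=F, B9=T, B10=S, B11=F, B12=T
run #2 (d=5, m=-1, p=4) runs B2->S, B1->F, B4->T, B4->T, B4->T, B4->T, B4->T, B4->T, B4->F, B5->F, B7->F, B8->T, B11->F, B12->T; records B1=F, B2=S, B4=T, B4=F, B5=F, B7=F, B8=T, B11=F, B12=T
run #3 (d=3, m=-2, p=3) runs B2->E, B1->T, B3->T, B4->T, B4->T, B4->T, B4->T, B4->T, B4->T, B4->F, B5->F, B7->T, B8->F, B10->S, ...; records B1=T, B2=E, B3=T, B4=T, B4=F, B5=F, B7=T, B8=F, B9=T, B10=S, B11=F, B12=T
run #4 (d=5, m=0, p=5) runs B2->S, B1->F, B4->T, B4->T, B4->T, B4->T, B4->T, B4->T, B4->F, B5->F, B7->F, B8->F, B10->E, B9->T, ...; records B1=F, B2=S, B4=T, B4=F, B5=F, B7=F, B8=F, B9=T, B10=E, B11=F, B12=T
run #5 (d=3, m=-4, p=3) runs B2->E, B1->T, B3->T, B4->T, B4->T, B4->T, B4->T, B4->T, B4->T, B4->F, B5->F, B7->T, B8->T, B11->F, ...; records B1=T, B2=E, B3=T, B4=T, B4=F, B5=F, B7=T, B8=T, B11=F, B12=T
run #6 (d=1, m=-2, p=6) runs B2->E, B1->T, B3->F, B4->T, B4->T, B4->T, B4->T, B4->T, B4->F, B5->F, B7->F, B8->T, B11->T; records B1=T, B2=E, B3=F, B4=T, B4=F, B5=F, B7=F, B8=T, B11=T
together the pool reaches 19 outcomes: B1=T, B1=F, B2=S, B2=E, B3=T, B3=F, B4=T, B4=F, B5=F, B7=T, B7=F, B8=T, B8=F, B9=T, B10=S, B10=E, B11=T, B11=F, B12=T
size 1 is not enough: best union over all size-1 subsets is 12/19
size 2 is not enough: best union over all size-2 subsets is 16/19
inputs {1, 4, 6} (size 3) cover everything; no size-3 subset with a lexicographically smaller index list covers all 19
Answer: 1, 4, 6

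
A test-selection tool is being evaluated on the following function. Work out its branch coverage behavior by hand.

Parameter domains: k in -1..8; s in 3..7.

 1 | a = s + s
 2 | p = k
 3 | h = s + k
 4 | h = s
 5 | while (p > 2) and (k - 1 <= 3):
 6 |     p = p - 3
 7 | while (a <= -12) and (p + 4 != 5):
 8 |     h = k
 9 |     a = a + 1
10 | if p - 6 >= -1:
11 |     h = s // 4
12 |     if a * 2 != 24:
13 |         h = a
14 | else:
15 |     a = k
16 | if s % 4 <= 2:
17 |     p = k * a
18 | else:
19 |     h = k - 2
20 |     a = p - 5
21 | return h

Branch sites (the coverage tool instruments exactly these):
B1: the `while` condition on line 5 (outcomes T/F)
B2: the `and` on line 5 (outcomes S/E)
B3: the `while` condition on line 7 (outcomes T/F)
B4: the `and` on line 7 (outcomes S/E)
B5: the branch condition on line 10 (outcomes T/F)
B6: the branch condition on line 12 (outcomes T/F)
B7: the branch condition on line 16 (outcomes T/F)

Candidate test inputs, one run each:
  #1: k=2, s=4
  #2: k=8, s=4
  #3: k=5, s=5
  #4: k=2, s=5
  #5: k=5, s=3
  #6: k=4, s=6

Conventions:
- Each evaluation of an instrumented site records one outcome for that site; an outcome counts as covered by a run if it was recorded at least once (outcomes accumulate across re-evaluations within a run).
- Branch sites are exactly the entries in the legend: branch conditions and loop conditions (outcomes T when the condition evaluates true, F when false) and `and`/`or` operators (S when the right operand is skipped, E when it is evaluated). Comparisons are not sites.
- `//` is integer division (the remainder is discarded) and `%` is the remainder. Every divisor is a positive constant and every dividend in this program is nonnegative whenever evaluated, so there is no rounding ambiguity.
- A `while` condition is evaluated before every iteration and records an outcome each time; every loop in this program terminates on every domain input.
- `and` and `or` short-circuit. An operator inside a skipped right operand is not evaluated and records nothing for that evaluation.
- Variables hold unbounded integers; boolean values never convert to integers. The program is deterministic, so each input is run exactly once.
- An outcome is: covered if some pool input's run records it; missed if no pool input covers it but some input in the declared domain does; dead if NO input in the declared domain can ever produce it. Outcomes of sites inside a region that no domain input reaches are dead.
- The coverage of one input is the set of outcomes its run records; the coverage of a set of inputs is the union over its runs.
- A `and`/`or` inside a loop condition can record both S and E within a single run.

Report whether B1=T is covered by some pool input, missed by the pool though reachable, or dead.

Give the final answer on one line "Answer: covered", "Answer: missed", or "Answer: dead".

B1=T is recorded by pool input(s) 6 -> covered

Answer: covered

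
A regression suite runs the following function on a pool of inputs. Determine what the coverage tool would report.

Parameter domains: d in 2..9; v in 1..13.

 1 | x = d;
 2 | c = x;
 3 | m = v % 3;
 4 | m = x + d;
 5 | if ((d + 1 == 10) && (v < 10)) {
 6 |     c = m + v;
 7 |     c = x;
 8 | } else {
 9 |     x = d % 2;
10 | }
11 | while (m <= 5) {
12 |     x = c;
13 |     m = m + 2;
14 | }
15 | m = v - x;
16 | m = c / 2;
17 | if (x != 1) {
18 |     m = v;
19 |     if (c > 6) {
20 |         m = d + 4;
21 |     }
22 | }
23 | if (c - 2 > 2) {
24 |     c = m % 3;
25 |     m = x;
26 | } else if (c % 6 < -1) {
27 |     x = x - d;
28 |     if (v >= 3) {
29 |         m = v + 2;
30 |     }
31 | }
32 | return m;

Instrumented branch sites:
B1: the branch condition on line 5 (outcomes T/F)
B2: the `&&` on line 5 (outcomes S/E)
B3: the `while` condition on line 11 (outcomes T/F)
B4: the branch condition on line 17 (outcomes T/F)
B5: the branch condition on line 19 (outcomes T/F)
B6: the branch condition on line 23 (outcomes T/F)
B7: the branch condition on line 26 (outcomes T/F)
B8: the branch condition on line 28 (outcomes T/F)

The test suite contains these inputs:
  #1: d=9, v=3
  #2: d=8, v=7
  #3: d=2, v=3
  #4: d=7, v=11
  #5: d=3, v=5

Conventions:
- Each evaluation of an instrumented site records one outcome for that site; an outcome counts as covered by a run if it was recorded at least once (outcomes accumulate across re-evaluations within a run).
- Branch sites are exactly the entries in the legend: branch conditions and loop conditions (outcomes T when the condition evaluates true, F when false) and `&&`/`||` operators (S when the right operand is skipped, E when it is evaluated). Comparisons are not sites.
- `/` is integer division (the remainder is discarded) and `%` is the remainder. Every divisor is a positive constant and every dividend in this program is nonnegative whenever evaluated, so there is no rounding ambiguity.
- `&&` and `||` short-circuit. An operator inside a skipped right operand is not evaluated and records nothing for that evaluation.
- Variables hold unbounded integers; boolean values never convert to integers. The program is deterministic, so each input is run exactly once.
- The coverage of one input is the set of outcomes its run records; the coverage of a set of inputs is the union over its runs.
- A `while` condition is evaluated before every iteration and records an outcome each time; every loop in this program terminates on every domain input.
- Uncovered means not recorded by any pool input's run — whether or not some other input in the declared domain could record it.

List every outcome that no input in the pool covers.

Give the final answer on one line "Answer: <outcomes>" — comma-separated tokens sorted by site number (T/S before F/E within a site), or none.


input #1 (d=9, v=3): events B2->E, B1->T, B3->F, B4->T, B5->T, B6->T; covers B1=T, B2=E, B3=F, B4=T, B5=T, B6=T
input #2 (d=8, v=7): events B2->S, B1->F, B3->F, B4->T, B5->T, B6->T; covers B1=F, B2=S, B3=F, B4=T, B5=T, B6=T
input #3 (d=2, v=3): events B2->S, B1->F, B3->T, B3->F, B4->T, B5->F, B6->F, B7->F; covers B1=F, B2=S, B3=T, B3=F, B4=T, B5=F, B6=F, B7=F
input #4 (d=7, v=11): events B2->S, B1->F, B3->F, B4->F, B6->T; covers B1=F, B2=S, B3=F, B4=F, B6=T
input #5 (d=3, v=5): events B2->S, B1->F, B3->F, B4->F, B6->F, B7->F; covers B1=F, B2=S, B3=F, B4=F, B6=F, B7=F
union over the pool: B1=T, B1=F, B2=S, B2=E, B3=T, B3=F, B4=T, B4=F, B5=T, B5=F, B6=T, B6=F, B7=F
uncovered (3 of 16): B7=T, B8=T, B8=F
Answer: B7=T, B8=T, B8=F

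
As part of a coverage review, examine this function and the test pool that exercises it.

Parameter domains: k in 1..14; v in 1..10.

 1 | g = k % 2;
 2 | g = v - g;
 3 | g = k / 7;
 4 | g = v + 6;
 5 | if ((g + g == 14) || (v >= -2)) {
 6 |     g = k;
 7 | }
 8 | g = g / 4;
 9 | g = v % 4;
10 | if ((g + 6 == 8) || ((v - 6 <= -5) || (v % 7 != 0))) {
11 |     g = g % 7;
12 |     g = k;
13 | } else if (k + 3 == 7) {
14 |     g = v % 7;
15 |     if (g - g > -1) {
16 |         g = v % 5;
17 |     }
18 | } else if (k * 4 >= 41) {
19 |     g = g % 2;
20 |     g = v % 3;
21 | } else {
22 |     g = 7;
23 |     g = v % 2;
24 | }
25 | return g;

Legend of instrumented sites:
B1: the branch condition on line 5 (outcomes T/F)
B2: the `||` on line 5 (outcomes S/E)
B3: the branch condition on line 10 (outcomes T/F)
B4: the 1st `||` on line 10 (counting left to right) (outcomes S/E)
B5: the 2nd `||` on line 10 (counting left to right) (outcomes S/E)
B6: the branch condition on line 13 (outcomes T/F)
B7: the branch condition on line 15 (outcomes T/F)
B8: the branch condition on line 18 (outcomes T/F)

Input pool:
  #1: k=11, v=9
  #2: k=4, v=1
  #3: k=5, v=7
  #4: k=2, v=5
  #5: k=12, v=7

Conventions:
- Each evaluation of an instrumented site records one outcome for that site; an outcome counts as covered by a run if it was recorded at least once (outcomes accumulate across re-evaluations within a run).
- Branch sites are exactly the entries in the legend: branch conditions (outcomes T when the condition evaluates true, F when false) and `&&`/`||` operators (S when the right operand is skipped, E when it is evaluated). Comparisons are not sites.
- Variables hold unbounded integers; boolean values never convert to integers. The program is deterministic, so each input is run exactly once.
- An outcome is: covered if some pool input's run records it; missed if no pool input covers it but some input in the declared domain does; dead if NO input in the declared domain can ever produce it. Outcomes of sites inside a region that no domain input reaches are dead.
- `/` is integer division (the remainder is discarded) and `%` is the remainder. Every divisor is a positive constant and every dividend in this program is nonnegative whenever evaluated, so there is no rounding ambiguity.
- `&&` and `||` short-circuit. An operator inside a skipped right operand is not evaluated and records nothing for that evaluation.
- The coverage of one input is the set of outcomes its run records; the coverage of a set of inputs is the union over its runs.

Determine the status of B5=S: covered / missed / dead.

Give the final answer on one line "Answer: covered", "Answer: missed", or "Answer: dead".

B5=S is recorded by pool input(s) 2 -> covered

Answer: covered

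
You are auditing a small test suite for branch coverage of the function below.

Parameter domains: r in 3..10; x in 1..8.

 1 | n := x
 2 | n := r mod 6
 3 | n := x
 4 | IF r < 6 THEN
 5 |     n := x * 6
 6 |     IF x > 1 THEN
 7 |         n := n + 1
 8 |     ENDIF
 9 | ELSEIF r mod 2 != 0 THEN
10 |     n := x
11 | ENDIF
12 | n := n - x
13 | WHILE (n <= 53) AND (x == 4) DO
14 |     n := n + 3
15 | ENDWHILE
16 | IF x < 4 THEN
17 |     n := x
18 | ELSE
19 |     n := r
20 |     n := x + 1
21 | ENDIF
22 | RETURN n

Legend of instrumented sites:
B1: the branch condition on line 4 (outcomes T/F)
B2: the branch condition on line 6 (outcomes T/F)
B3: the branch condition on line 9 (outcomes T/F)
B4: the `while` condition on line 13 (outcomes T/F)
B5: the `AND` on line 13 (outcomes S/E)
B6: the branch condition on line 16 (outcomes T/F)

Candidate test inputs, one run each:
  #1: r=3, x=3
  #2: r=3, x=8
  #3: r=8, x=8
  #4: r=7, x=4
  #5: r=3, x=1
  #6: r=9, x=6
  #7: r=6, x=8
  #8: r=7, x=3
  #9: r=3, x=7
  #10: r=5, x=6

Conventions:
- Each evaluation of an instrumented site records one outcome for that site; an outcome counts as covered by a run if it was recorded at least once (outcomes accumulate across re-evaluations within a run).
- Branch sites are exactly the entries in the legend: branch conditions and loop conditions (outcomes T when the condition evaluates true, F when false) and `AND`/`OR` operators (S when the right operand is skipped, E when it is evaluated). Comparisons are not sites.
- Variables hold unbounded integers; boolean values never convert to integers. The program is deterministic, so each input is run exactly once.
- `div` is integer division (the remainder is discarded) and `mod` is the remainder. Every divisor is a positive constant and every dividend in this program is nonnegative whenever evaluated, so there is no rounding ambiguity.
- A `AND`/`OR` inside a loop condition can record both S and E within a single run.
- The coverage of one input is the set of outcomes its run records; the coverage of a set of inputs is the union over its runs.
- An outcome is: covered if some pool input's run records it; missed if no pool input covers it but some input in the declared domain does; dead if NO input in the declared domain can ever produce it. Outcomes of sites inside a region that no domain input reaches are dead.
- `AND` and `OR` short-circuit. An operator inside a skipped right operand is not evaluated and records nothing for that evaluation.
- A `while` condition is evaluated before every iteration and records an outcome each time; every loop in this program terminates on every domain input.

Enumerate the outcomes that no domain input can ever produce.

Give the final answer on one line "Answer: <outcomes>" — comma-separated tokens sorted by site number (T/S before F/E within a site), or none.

checking every outcome against all 64 domain inputs:
  reachable outcomes have witnesses, e.g. B1=T (e.g. r=3, x=1), B1=F (e.g. r=6, x=1), B2=T (e.g. r=3, x=2), B2=F (e.g. r=3, x=1)

Answer: none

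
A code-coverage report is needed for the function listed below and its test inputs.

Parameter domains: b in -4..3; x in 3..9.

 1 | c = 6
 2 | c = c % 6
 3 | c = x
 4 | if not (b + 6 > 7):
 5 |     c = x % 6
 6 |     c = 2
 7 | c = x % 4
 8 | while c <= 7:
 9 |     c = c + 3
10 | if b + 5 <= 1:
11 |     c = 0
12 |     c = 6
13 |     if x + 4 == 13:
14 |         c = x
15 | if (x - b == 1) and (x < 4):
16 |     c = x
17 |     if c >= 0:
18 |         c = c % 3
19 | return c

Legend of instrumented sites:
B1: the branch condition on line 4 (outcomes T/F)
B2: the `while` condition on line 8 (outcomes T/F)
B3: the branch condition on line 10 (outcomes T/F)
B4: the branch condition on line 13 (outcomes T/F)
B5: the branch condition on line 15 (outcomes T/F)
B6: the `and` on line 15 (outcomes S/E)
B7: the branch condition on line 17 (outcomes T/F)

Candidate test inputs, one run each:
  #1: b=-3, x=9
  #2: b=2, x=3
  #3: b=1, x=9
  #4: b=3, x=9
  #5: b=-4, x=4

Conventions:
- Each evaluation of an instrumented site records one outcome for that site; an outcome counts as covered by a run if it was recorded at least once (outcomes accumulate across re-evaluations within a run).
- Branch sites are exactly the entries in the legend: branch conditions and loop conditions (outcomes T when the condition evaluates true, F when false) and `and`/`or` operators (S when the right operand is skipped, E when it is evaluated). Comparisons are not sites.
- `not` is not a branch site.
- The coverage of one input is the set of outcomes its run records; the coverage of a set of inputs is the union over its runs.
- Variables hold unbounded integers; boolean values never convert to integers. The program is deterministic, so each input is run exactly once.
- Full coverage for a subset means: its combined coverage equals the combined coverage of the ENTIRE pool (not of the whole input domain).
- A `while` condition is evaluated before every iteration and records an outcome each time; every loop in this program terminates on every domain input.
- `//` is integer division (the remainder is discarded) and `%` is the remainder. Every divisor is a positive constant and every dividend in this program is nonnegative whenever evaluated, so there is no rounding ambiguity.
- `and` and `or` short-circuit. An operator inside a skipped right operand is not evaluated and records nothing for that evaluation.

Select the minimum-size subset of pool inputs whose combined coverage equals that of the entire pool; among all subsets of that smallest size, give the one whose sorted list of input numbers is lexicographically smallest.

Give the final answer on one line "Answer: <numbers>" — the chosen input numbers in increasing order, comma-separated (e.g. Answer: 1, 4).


test 1 (b=-3, x=9) fires B1->T, B2->T, B2->T, B2->T, B2->F, B3->F, B6->S, B5->F; hits B1=T, B2=T, B2=F, B3=F, B5=F, B6=S
test 2 (b=2, x=3) fires B1->F, B2->T, B2->T, B2->F, B3->F, B6->E, B5->T, B7->T; hits B1=F, B2=T, B2=F, B3=F, B5=T, B6=E, B7=T
test 3 (b=1, x=9) fires B1->T, B2->T, B2->T, B2->T, B2->F, B3->F, B6->S, B5->F; hits B1=T, B2=T, B2=F, B3=F, B5=F, B6=S
test 4 (b=3, x=9) fires B1->F, B2->T, B2->T, B2->T, B2->F, B3->F, B6->S, B5->F; hits B1=F, B2=T, B2=F, B3=F, B5=F, B6=S
test 5 (b=-4, x=4) fires B1->T, B2->T, B2->T, B2->T, B2->F, B3->T, B4->F, B6->S, B5->F; hits B1=T, B2=T, B2=F, B3=T, B4=F, B5=F, B6=S
union over all inputs: B1=T, B1=F, B2=T, B2=F, B3=T, B3=F, B4=F, B5=T, B5=F, B6=S, B6=E, B7=T (12 outcomes)
checked all size-1 subsets: none covers 12 outcomes (max 7/12)
inputs {2, 5} (size 2) cover everything; no size-2 subset with a lexicographically smaller index list covers all 12
Answer: 2, 5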